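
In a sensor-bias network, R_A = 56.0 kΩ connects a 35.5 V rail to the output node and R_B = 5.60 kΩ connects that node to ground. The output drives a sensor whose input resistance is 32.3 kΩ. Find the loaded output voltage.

V_out ≈ 2.79 V

The load sits in parallel with R_B: R_B‖R_L = (5.60 × 32.3) / (5.60 + 32.3) = 4.773 kΩ.
V_out = 35.5 × 4.773 / (56.0 + 4.773) = 35.5 × 4.773/60.77 = 2.79 V.
(Unloaded it would have been 3.23 V.)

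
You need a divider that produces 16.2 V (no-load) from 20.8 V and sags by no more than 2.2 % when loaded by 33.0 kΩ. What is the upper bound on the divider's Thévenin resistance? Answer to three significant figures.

Loading drop = R_th/(R_th + R_L) ≤ 0.0220, so R_th ≤ R_L · ε/(1−ε) = 33.0 kΩ × 0.0220/0.9780 = 742 Ω.
(Any R1, R2 with R2/(R1+R2) = 0.779 and R1‖R2 ≤ 742 Ω will meet the spec.)

R_th ≤ 742 Ω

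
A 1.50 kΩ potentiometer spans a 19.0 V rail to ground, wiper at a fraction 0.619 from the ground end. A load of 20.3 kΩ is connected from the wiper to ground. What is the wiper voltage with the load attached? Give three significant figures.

V ≈ 11.6 V

The wiper splits the pot into (1−α)R = 571.5 Ω above and αR = 928.5 Ω below.
Lower section ‖ load = 887.9 Ω.
V_wiper = 19.0 × 887.9/(571.5 + 887.9) = 11.6 V.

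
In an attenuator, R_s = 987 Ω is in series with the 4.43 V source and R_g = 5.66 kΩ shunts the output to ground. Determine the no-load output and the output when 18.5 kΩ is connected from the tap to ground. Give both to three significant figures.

Open-circuit: V = 4.43 × 5660/(987 + 5660) = 3.77 V.
With the load, R_g becomes R_g‖R_L = 4334 Ω, so V = 4.43 × 4334/5321 = 3.61 V.

Unloaded: 3.77 V; loaded: 3.61 V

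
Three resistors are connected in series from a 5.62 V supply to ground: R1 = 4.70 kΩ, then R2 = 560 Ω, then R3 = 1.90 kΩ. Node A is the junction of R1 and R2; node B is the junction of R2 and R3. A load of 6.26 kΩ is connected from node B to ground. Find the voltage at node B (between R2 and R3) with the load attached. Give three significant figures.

V ≈ 1.22 V

At node B, R3 is in parallel with the load: R3‖R_L = 1458 Ω.
Below node A the resistance is R2 + (R3‖R_L) = 2018 Ω, so V_A = 5.62 × 2018/6718 = 1.688 V.
Then V_B = V_A × (R3‖R_L)/(R2 + R3‖R_L) = 1.688 × 1458/2018 = 1.22 V.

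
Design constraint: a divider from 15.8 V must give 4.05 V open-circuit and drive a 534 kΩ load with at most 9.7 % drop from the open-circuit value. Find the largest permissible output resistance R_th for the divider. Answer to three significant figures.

R_th ≤ 57.4 kΩ

Loading drop = R_th/(R_th + R_L) ≤ 0.0970, so R_th ≤ R_L · ε/(1−ε) = 534 kΩ × 0.0970/0.9030 = 57.4 kΩ.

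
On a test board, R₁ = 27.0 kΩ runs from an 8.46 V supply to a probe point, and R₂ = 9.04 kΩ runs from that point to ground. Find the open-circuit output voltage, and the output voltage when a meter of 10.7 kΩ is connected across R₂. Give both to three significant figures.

Open-circuit: V = 8.46 × 9.04/(27.0 + 9.04) = 2.12 V.
With the load, R₂ becomes R₂‖R_L = 4.900 kΩ, so V = 8.46 × 4.900/31.90 = 1.30 V.

Unloaded: 2.12 V; loaded: 1.30 V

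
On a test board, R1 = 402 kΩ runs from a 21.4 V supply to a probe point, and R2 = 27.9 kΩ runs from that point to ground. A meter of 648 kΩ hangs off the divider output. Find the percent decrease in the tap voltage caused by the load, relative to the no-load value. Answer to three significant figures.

The divider's output (Thévenin) resistance is R1‖R2 = 26.09 kΩ.
Fractional drop under load = R_th/(R_th + R_L) = 26.09 / (26.09 + 648) = 0.03870.
So the output falls by 3.87 %.

3.87 %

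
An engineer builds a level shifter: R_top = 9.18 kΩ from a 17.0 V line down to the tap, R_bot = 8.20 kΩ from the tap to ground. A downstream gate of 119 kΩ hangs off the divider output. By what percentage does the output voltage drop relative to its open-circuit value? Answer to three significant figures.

The divider's output (Thévenin) resistance is R_top‖R_bot = 4.331 kΩ.
Fractional drop under load = R_th/(R_th + R_L) = 4.331 / (4.331 + 119) = 0.03512.
So the output falls by 3.51 %.

3.51 %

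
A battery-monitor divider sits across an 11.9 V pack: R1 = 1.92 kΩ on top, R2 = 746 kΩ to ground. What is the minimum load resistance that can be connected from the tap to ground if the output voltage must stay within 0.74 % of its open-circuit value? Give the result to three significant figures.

Output resistance R_th = R1‖R2 = (1.92 × 746)/747.9 = 1.915 kΩ.
The fractional drop is R_th/(R_th + R_L); requiring this ≤ 0.00740 gives R_L ≥ R_th(1/0.00740 − 1) = 1.915 × 134.1 = 257 kΩ.

R_L(min) ≈ 257 kΩ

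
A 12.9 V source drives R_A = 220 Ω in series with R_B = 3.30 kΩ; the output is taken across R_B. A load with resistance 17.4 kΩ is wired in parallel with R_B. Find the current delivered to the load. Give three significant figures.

R_B‖R_L = 2774 Ω; V_out = 12.9 × 2774/2994 = 11.95 V.
I_L = V_out / R_L = 11.95 / 17.4 kΩ = 0.687 mA.

I_L ≈ 0.687 mA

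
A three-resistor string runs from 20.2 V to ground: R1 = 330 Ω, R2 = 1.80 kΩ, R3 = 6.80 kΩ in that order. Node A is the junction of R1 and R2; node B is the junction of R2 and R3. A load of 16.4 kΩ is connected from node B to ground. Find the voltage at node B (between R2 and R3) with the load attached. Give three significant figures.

V ≈ 14.0 V

At node B, R3 is in parallel with the load: R3‖R_L = 4807 Ω.
Below node A the resistance is R2 + (R3‖R_L) = 6607 Ω, so V_A = 20.2 × 6607/6937 = 19.24 V.
Then V_B = V_A × (R3‖R_L)/(R2 + R3‖R_L) = 19.24 × 4807/6607 = 14.0 V.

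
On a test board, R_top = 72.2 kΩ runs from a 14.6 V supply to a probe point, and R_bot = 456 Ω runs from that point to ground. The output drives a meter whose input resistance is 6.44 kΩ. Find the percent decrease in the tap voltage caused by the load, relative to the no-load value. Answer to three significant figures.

The divider's output (Thévenin) resistance is R_top‖R_bot = 453.1 Ω.
Fractional drop under load = R_th/(R_th + R_L) = 453.1 / (453.1 + 6440) = 0.06574.
So the output falls by 6.57 %.

6.57 %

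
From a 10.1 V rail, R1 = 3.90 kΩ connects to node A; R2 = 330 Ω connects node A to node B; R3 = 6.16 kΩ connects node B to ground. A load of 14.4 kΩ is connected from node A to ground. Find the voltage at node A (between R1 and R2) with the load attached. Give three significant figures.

V ≈ 5.40 V

Below node A the series string R2+R3 = 6490 Ω sits in parallel with the 14400 Ω load: 4474 Ω.
V_A = 10.1 × 4474/(3900 + 4474) = 5.40 V.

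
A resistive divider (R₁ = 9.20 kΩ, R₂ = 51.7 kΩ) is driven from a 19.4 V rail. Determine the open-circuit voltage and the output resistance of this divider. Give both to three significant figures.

V_th is the open-circuit tap voltage: 19.4 × 51.7/(9.20 + 51.7) = 16.5 V.
With the supply zeroed, R₁ and R₂ appear in parallel from the tap: R_th = R₁‖R₂ = (9.20 × 51.7)/60.90 = 7.81 kΩ.

V_th = 16.5 V, R_th = 7.81 kΩ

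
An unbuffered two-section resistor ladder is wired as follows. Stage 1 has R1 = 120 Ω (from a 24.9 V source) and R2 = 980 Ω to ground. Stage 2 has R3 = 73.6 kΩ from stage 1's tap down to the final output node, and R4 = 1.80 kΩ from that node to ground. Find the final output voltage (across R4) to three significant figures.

V_out ≈ 0.529 V

Stage 2 presents R3+R4 = 75400 Ω as a load on stage 1's tap.
Stage 1's lower leg becomes R2‖(R3+R4) = 967.4 Ω, so V_mid = 24.9 × 967.4/1087 = 22.15 V.
Stage 2 is itself unloaded: V_out = V_mid × R4/(R3+R4) = 22.15 × 1800/75400 = 0.529 V.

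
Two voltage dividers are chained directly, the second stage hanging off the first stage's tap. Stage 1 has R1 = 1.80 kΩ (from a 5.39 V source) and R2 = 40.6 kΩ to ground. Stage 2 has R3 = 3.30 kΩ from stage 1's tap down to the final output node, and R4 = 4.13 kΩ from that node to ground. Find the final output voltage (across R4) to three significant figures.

Stage 2 presents R3+R4 = 7.430 kΩ as a load on stage 1's tap.
Stage 1's lower leg becomes R2‖(R3+R4) = 6.281 kΩ, so V_mid = 5.39 × 6.281/8.081 = 4.189 V.
Stage 2 is itself unloaded: V_out = V_mid × R4/(R3+R4) = 4.189 × 4.13/7.430 = 2.33 V.

V_out ≈ 2.33 V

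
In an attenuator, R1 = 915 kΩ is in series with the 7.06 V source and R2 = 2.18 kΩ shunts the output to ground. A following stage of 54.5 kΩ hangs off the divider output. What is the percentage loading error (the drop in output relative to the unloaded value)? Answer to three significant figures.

3.84 %

The divider's output (Thévenin) resistance is R1‖R2 = 2.175 kΩ.
Fractional drop under load = R_th/(R_th + R_L) = 2.175 / (2.175 + 54.5) = 0.03837.
So the output falls by 3.84 %.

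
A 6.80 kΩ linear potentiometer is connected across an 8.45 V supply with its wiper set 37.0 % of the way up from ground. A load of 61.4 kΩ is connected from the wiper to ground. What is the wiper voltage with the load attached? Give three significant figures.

V ≈ 3.05 V

The wiper splits the pot into (1−α)R = 4.284 kΩ above and αR = 2.516 kΩ below.
Lower section ‖ load = 2.417 kΩ.
V_wiper = 8.45 × 2.417/(4.284 + 2.417) = 3.05 V.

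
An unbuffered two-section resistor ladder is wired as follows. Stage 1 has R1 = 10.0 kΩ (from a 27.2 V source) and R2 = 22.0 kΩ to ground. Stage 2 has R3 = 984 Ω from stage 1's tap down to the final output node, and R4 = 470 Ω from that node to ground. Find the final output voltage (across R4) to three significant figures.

Stage 2 presents R3+R4 = 1454 Ω as a load on stage 1's tap.
Stage 1's lower leg becomes R2‖(R3+R4) = 1364 Ω, so V_mid = 27.2 × 1364/11360 = 3.264 V.
Stage 2 is itself unloaded: V_out = V_mid × R4/(R3+R4) = 3.264 × 470/1454 = 1.06 V.

V_out ≈ 1.06 V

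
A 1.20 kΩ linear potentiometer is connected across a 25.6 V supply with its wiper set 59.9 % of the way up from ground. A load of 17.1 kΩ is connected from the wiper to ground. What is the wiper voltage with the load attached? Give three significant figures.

The wiper splits the pot into (1−α)R = 481.2 Ω above and αR = 718.8 Ω below.
Lower section ‖ load = 689.8 Ω.
V_wiper = 25.6 × 689.8/(481.2 + 689.8) = 15.1 V.

V ≈ 15.1 V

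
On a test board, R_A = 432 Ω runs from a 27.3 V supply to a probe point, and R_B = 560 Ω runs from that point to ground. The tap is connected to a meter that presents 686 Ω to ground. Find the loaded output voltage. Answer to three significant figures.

V_out ≈ 11.4 V

The load sits in parallel with R_B: R_B‖R_L = (560 × 686) / (560 + 686) = 308.3 Ω.
V_out = 27.3 × 308.3 / (432 + 308.3) = 27.3 × 308.3/740.3 = 11.4 V.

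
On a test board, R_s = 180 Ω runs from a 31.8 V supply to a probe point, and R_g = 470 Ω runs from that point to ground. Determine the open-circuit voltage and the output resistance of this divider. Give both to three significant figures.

V_th is the open-circuit tap voltage: 31.8 × 470/(180 + 470) = 23.0 V.
With the supply zeroed, R_s and R_g appear in parallel from the tap: R_th = R_s‖R_g = (180 × 470)/650.0 = 130 Ω.

V_th = 23.0 V, R_th = 130 Ω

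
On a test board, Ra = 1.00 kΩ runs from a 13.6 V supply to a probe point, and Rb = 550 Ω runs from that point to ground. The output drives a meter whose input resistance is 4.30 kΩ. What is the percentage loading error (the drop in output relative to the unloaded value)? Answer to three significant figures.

The divider's output (Thévenin) resistance is Ra‖Rb = 354.8 Ω.
Fractional drop under load = R_th/(R_th + R_L) = 354.8 / (354.8 + 4300) = 0.07623.
So the output falls by 7.62 %.

7.62 %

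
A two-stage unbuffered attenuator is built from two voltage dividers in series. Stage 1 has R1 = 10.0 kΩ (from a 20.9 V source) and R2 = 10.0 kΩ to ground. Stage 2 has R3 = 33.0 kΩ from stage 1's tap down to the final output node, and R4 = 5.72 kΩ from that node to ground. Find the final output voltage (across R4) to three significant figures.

Stage 2 presents R3+R4 = 38.72 kΩ as a load on stage 1's tap.
Stage 1's lower leg becomes R2‖(R3+R4) = 7.947 kΩ, so V_mid = 20.9 × 7.947/17.95 = 9.255 V.
Stage 2 is itself unloaded: V_out = V_mid × R4/(R3+R4) = 9.255 × 5.72/38.72 = 1.37 V.

V_out ≈ 1.37 V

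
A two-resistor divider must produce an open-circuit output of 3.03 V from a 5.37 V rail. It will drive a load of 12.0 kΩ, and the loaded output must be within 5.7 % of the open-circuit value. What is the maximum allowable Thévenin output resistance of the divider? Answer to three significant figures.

Loading drop = R_th/(R_th + R_L) ≤ 0.0570, so R_th ≤ R_L · ε/(1−ε) = 12.0 kΩ × 0.0570/0.9430 = 725 Ω.

R_th ≤ 725 Ω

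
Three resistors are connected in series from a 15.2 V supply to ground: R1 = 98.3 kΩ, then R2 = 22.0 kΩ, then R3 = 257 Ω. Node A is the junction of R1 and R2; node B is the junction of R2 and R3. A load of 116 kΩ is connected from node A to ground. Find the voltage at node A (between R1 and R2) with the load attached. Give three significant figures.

V ≈ 2.43 V

Below node A the series string R2+R3 = 22260 Ω sits in parallel with the 116000 Ω load: 18670 Ω.
V_A = 15.2 × 18670/(98300 + 18670) = 2.43 V.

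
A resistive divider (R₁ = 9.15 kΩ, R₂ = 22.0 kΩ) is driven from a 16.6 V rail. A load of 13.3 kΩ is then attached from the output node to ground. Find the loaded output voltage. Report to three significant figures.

V_out ≈ 7.89 V

The load sits in parallel with R₂: R₂‖R_L = (22.0 × 13.3) / (22.0 + 13.3) = 8.289 kΩ.
V_out = 16.6 × 8.289 / (9.15 + 8.289) = 16.6 × 8.289/17.44 = 7.89 V.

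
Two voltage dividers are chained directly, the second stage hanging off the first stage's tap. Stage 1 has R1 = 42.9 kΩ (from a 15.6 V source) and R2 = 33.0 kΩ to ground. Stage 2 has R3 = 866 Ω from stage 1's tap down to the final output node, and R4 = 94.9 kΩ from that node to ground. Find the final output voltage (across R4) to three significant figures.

Stage 2 presents R3+R4 = 95770 Ω as a load on stage 1's tap.
Stage 1's lower leg becomes R2‖(R3+R4) = 24540 Ω, so V_mid = 15.6 × 24540/67440 = 5.677 V.
Stage 2 is itself unloaded: V_out = V_mid × R4/(R3+R4) = 5.677 × 94900/95770 = 5.63 V.

V_out ≈ 5.63 V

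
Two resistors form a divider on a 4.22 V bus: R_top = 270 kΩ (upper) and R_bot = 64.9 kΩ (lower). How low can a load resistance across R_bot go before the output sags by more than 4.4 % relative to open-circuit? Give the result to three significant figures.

Output resistance R_th = R_top‖R_bot = (270 × 64.9)/334.9 = 52.32 kΩ.
The fractional drop is R_th/(R_th + R_L); requiring this ≤ 0.0440 gives R_L ≥ R_th(1/0.0440 − 1) = 52.32 × 21.73 = 1.14 MΩ.

R_L(min) ≈ 1.14 MΩ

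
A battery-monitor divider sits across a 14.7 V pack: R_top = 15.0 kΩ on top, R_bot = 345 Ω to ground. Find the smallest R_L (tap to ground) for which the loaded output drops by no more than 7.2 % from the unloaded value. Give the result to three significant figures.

R_L(min) ≈ 4.35 kΩ

Output resistance R_th = R_top‖R_bot = (15000 × 345)/15340 = 337.2 Ω.
The fractional drop is R_th/(R_th + R_L); requiring this ≤ 0.0720 gives R_L ≥ R_th(1/0.0720 − 1) = 337.2 × 12.89 = 4.35 kΩ.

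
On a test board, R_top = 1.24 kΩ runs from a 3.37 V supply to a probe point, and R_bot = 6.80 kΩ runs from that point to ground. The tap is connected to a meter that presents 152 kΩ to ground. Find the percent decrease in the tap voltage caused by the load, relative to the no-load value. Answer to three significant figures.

0.685 %

The divider's output (Thévenin) resistance is R_top‖R_bot = 1.049 kΩ.
Fractional drop under load = R_th/(R_th + R_L) = 1.049 / (1.049 + 152) = 0.006852.
So the output falls by 0.685 %.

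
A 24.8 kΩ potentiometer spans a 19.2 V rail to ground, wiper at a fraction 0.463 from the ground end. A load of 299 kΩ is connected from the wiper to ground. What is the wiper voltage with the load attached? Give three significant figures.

The wiper splits the pot into (1−α)R = 13.32 kΩ above and αR = 11.48 kΩ below.
Lower section ‖ load = 11.06 kΩ.
V_wiper = 19.2 × 11.06/(13.32 + 11.06) = 8.71 V.

V ≈ 8.71 V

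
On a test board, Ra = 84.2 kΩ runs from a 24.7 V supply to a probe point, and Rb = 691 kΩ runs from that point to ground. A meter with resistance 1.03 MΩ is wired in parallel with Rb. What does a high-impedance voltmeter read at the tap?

The load sits in parallel with Rb: Rb‖R_L = (691 × 1030) / (691 + 1030) = 413.6 kΩ.
V_out = 24.7 × 413.6 / (84.2 + 413.6) = 24.7 × 413.6/497.8 = 20.5 V.

V_out ≈ 20.5 V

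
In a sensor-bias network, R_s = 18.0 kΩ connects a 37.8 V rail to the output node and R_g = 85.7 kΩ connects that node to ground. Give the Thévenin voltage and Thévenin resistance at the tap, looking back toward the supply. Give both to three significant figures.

V_th = 31.2 V, R_th = 14.9 kΩ

V_th is the open-circuit tap voltage: 37.8 × 85.7/(18.0 + 85.7) = 31.2 V.
With the supply zeroed, R_s and R_g appear in parallel from the tap: R_th = R_s‖R_g = (18.0 × 85.7)/103.7 = 14.9 kΩ.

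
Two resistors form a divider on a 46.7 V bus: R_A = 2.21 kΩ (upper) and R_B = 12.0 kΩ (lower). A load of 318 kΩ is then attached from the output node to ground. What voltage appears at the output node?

V_out ≈ 39.2 V

The load sits in parallel with R_B: R_B‖R_L = (12.0 × 318) / (12.0 + 318) = 11.56 kΩ.
V_out = 46.7 × 11.56 / (2.21 + 11.56) = 46.7 × 11.56/13.77 = 39.2 V.
(Unloaded it would have been 39.4 V.)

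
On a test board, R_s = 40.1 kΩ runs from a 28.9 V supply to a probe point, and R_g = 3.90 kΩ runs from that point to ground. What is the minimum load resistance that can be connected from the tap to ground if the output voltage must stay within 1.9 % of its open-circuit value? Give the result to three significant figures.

R_L(min) ≈ 184 kΩ

Output resistance R_th = R_s‖R_g = (40.1 × 3.90)/44.00 = 3.554 kΩ.
The fractional drop is R_th/(R_th + R_L); requiring this ≤ 0.0190 gives R_L ≥ R_th(1/0.0190 − 1) = 3.554 × 51.63 = 184 kΩ.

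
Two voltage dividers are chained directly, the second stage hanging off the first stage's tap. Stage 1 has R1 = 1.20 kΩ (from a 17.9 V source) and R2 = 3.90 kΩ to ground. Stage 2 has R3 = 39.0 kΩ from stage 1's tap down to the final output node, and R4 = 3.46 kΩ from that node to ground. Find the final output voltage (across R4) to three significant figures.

Stage 2 presents R3+R4 = 42.46 kΩ as a load on stage 1's tap.
Stage 1's lower leg becomes R2‖(R3+R4) = 3.572 kΩ, so V_mid = 17.9 × 3.572/4.772 = 13.40 V.
Stage 2 is itself unloaded: V_out = V_mid × R4/(R3+R4) = 13.40 × 3.46/42.46 = 1.09 V.

V_out ≈ 1.09 V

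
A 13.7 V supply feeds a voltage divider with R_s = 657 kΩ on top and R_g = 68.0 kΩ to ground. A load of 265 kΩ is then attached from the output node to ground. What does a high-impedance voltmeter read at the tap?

The load sits in parallel with R_g: R_g‖R_L = (68.0 × 265) / (68.0 + 265) = 54.11 kΩ.
V_out = 13.7 × 54.11 / (657 + 54.11) = 13.7 × 54.11/711.1 = 1.04 V.

V_out ≈ 1.04 V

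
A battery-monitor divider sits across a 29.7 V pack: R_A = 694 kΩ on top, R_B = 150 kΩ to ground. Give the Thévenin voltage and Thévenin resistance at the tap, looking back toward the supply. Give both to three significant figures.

V_th = 5.28 V, R_th = 123 kΩ

V_th is the open-circuit tap voltage: 29.7 × 150/(694 + 150) = 5.28 V.
With the supply zeroed, R_A and R_B appear in parallel from the tap: R_th = R_A‖R_B = (694 × 150)/844.0 = 123 kΩ.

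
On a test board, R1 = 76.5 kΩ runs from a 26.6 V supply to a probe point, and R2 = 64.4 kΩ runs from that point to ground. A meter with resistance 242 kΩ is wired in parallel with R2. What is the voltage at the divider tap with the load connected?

The load sits in parallel with R2: R2‖R_L = (64.4 × 242) / (64.4 + 242) = 50.86 kΩ.
V_out = 26.6 × 50.86 / (76.5 + 50.86) = 26.6 × 50.86/127.4 = 10.6 V.
(Unloaded it would have been 12.2 V.)

V_out ≈ 10.6 V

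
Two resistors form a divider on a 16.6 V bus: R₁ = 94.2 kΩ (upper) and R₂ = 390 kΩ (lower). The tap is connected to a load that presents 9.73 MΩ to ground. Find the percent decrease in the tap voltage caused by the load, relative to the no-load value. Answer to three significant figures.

The divider's output (Thévenin) resistance is R₁‖R₂ = 75.87 kΩ.
Fractional drop under load = R_th/(R_th + R_L) = 75.87 / (75.87 + 9730) = 0.007738.
So the output falls by 0.774 %.

0.774 %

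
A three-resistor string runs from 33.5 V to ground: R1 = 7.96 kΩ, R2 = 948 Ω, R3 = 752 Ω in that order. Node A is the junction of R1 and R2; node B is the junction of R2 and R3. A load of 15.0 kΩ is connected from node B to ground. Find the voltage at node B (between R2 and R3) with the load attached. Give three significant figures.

V ≈ 2.49 V

At node B, R3 is in parallel with the load: R3‖R_L = 716.1 Ω.
Below node A the resistance is R2 + (R3‖R_L) = 1664 Ω, so V_A = 33.5 × 1664/9624 = 5.792 V.
Then V_B = V_A × (R3‖R_L)/(R2 + R3‖R_L) = 5.792 × 716.1/1664 = 2.49 V.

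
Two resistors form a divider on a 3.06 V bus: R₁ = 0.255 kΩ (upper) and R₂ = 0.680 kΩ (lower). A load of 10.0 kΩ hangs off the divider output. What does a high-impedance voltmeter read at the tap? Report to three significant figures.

The load sits in parallel with R₂: R₂‖R_L = (680 × 10000) / (680 + 10000) = 636.7 Ω.
V_out = 3.06 × 636.7 / (255 + 636.7) = 3.06 × 636.7/891.7 = 2.18 V.

V_out ≈ 2.18 V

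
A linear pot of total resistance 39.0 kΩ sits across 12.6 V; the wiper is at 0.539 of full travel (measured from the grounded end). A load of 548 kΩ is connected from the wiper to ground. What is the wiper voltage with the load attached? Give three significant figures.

The wiper splits the pot into (1−α)R = 17.98 kΩ above and αR = 21.02 kΩ below.
Lower section ‖ load = 20.24 kΩ.
V_wiper = 12.6 × 20.24/(17.98 + 20.24) = 6.67 V.

V ≈ 6.67 V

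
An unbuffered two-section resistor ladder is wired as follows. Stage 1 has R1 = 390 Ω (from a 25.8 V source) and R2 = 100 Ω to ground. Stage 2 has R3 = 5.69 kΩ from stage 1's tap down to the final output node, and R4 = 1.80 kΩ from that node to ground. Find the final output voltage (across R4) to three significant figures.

V_out ≈ 1.25 V

Stage 2 presents R3+R4 = 7490 Ω as a load on stage 1's tap.
Stage 1's lower leg becomes R2‖(R3+R4) = 98.68 Ω, so V_mid = 25.8 × 98.68/488.7 = 5.210 V.
Stage 2 is itself unloaded: V_out = V_mid × R4/(R3+R4) = 5.210 × 1800/7490 = 1.25 V.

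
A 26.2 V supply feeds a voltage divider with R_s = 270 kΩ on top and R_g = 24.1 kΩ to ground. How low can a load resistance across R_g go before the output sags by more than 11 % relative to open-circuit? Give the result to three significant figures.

R_L(min) ≈ 179 kΩ

Output resistance R_th = R_s‖R_g = (270 × 24.1)/294.1 = 22.13 kΩ.
The fractional drop is R_th/(R_th + R_L); requiring this ≤ 0.110 gives R_L ≥ R_th(1/0.110 − 1) = 22.13 × 8.091 = 179 kΩ.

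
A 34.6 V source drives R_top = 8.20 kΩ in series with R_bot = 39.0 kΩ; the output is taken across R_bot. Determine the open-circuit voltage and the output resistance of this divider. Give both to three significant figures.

V_th = 28.6 V, R_th = 6.78 kΩ

V_th is the open-circuit tap voltage: 34.6 × 39.0/(8.20 + 39.0) = 28.6 V.
With the supply zeroed, R_top and R_bot appear in parallel from the tap: R_th = R_top‖R_bot = (8.20 × 39.0)/47.20 = 6.78 kΩ.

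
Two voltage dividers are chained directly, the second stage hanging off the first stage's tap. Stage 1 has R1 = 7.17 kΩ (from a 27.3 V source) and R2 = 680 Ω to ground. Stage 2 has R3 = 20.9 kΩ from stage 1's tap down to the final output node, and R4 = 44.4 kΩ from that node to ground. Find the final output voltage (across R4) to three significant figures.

Stage 2 presents R3+R4 = 65300 Ω as a load on stage 1's tap.
Stage 1's lower leg becomes R2‖(R3+R4) = 673.0 Ω, so V_mid = 27.3 × 673.0/7843 = 2.343 V.
Stage 2 is itself unloaded: V_out = V_mid × R4/(R3+R4) = 2.343 × 44400/65300 = 1.59 V.

V_out ≈ 1.59 V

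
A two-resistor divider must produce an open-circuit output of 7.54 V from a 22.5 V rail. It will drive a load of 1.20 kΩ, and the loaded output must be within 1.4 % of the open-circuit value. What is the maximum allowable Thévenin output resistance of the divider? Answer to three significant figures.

R_th ≤ 17.0 Ω

Loading drop = R_th/(R_th + R_L) ≤ 0.0140, so R_th ≤ R_L · ε/(1−ε) = 1.20 kΩ × 0.0140/0.9860 = 17.0 Ω.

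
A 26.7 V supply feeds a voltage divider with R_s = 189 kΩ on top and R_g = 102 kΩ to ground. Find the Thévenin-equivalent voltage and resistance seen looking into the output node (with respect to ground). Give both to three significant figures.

V_th = 9.36 V, R_th = 66.2 kΩ

V_th is the open-circuit tap voltage: 26.7 × 102/(189 + 102) = 9.36 V.
With the supply zeroed, R_s and R_g appear in parallel from the tap: R_th = R_s‖R_g = (189 × 102)/291.0 = 66.2 kΩ.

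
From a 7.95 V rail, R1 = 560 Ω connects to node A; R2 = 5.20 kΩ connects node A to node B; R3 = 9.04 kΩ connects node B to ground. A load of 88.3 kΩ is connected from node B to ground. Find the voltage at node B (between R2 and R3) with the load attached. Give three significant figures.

At node B, R3 is in parallel with the load: R3‖R_L = 8200 Ω.
Below node A the resistance is R2 + (R3‖R_L) = 13400 Ω, so V_A = 7.95 × 13400/13960 = 7.631 V.
Then V_B = V_A × (R3‖R_L)/(R2 + R3‖R_L) = 7.631 × 8200/13400 = 4.67 V.

V ≈ 4.67 V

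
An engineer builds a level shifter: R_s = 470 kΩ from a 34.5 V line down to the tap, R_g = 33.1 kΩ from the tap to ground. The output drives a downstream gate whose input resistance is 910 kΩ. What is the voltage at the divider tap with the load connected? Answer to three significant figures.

The load sits in parallel with R_g: R_g‖R_L = (33.1 × 910) / (33.1 + 910) = 31.94 kΩ.
V_out = 34.5 × 31.94 / (470 + 31.94) = 34.5 × 31.94/501.9 = 2.20 V.
(Unloaded it would have been 2.27 V.)

V_out ≈ 2.20 V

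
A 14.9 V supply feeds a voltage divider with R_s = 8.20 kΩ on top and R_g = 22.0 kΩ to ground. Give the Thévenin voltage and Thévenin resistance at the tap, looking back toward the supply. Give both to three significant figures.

V_th = 10.9 V, R_th = 5.97 kΩ

V_th is the open-circuit tap voltage: 14.9 × 22.0/(8.20 + 22.0) = 10.9 V.
With the supply zeroed, R_s and R_g appear in parallel from the tap: R_th = R_s‖R_g = (8.20 × 22.0)/30.20 = 5.97 kΩ.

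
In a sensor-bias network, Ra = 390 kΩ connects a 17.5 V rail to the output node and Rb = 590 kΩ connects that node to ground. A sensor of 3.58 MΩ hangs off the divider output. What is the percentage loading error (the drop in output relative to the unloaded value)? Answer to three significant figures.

The divider's output (Thévenin) resistance is Ra‖Rb = 234.8 kΩ.
Fractional drop under load = R_th/(R_th + R_L) = 234.8 / (234.8 + 3580) = 0.06155.
So the output falls by 6.15 %.

6.15 %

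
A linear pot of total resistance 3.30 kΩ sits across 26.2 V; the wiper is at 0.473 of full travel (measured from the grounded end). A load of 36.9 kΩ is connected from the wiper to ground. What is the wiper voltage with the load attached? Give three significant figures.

V ≈ 12.1 V

The wiper splits the pot into (1−α)R = 1.739 kΩ above and αR = 1.561 kΩ below.
Lower section ‖ load = 1.498 kΩ.
V_wiper = 26.2 × 1.498/(1.739 + 1.498) = 12.1 V.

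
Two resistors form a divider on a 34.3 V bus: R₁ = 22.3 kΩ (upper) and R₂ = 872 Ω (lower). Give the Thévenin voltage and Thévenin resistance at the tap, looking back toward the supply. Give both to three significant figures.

V_th is the open-circuit tap voltage: 34.3 × 872/(22300 + 872) = 1.29 V.
With the supply zeroed, R₁ and R₂ appear in parallel from the tap: R_th = R₁‖R₂ = (22300 × 872)/23170 = 839 Ω.

V_th = 1.29 V, R_th = 839 Ω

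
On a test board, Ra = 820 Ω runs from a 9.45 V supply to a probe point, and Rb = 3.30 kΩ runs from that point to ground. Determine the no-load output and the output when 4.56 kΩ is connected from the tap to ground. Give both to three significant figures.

Open-circuit: V = 9.45 × 3300/(820 + 3300) = 7.57 V.
With the load, Rb becomes Rb‖R_L = 1915 Ω, so V = 9.45 × 1915/2735 = 6.62 V.

Unloaded: 7.57 V; loaded: 6.62 V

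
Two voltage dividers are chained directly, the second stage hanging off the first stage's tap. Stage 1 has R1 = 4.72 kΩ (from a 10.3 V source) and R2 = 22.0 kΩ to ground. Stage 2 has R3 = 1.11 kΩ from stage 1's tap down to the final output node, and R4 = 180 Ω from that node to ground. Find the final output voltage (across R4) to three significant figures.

Stage 2 presents R3+R4 = 1290 Ω as a load on stage 1's tap.
Stage 1's lower leg becomes R2‖(R3+R4) = 1219 Ω, so V_mid = 10.3 × 1219/5939 = 2.113 V.
Stage 2 is itself unloaded: V_out = V_mid × R4/(R3+R4) = 2.113 × 180/1290 = 0.295 V.

V_out ≈ 0.295 V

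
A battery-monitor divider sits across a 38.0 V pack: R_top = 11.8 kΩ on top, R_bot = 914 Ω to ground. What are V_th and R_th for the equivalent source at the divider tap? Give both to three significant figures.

V_th = 2.73 V, R_th = 848 Ω

V_th is the open-circuit tap voltage: 38.0 × 914/(11800 + 914) = 2.73 V.
With the supply zeroed, R_top and R_bot appear in parallel from the tap: R_th = R_top‖R_bot = (11800 × 914)/12710 = 848 Ω.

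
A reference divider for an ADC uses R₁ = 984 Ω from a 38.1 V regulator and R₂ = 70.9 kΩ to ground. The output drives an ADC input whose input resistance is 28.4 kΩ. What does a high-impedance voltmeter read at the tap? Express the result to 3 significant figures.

V_out ≈ 36.3 V

The load sits in parallel with R₂: R₂‖R_L = (70900 × 28400) / (70900 + 28400) = 20280 Ω.
V_out = 38.1 × 20280 / (984 + 20280) = 38.1 × 20280/21260 = 36.3 V.
(Unloaded it would have been 37.6 V.)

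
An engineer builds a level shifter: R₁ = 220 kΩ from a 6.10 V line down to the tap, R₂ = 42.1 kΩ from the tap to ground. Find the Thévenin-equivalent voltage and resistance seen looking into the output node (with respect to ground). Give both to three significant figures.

V_th is the open-circuit tap voltage: 6.10 × 42.1/(220 + 42.1) = 0.980 V.
With the supply zeroed, R₁ and R₂ appear in parallel from the tap: R_th = R₁‖R₂ = (220 × 42.1)/262.1 = 35.3 kΩ.

V_th = 0.980 V, R_th = 35.3 kΩ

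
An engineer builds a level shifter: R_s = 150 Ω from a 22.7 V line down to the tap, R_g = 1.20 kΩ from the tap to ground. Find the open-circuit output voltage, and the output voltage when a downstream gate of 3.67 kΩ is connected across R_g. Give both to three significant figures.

Open-circuit: V = 22.7 × 1200/(150 + 1200) = 20.2 V.
With the load, R_g becomes R_g‖R_L = 904.3 Ω, so V = 22.7 × 904.3/1054 = 19.5 V.

Unloaded: 20.2 V; loaded: 19.5 V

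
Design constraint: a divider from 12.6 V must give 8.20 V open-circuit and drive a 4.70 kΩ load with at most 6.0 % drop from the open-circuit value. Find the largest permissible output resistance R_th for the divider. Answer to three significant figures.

R_th ≤ 300 Ω

Loading drop = R_th/(R_th + R_L) ≤ 0.0600, so R_th ≤ R_L · ε/(1−ε) = 4.70 kΩ × 0.0600/0.9400 = 300 Ω.
(Any R1, R2 with R2/(R1+R2) = 0.651 and R1‖R2 ≤ 300 Ω will meet the spec.)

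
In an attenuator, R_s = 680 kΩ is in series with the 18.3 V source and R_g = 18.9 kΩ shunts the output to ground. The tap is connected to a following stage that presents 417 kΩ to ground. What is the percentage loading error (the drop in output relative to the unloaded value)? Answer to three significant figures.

The divider's output (Thévenin) resistance is R_s‖R_g = 18.39 kΩ.
Fractional drop under load = R_th/(R_th + R_L) = 18.39 / (18.39 + 417) = 0.04224.
So the output falls by 4.22 %.

4.22 %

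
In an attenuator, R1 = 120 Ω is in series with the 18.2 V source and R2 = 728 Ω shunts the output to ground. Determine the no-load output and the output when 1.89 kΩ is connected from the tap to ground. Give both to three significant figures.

Unloaded: 15.6 V; loaded: 14.8 V

Open-circuit: V = 18.2 × 728/(120 + 728) = 15.6 V.
With the load, R2 becomes R2‖R_L = 525.6 Ω, so V = 18.2 × 525.6/645.6 = 14.8 V.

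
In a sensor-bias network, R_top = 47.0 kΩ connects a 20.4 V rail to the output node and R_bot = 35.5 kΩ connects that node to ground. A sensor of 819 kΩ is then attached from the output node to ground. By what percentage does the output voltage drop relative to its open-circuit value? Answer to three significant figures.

2.41 %

The divider's output (Thévenin) resistance is R_top‖R_bot = 20.22 kΩ.
Fractional drop under load = R_th/(R_th + R_L) = 20.22 / (20.22 + 819) = 0.02410.
So the output falls by 2.41 %.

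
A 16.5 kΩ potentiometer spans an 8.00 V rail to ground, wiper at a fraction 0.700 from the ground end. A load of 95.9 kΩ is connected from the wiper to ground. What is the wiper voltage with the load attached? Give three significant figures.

V ≈ 5.40 V

The wiper splits the pot into (1−α)R = 4.950 kΩ above and αR = 11.55 kΩ below.
Lower section ‖ load = 10.31 kΩ.
V_wiper = 8.00 × 10.31/(4.950 + 10.31) = 5.40 V.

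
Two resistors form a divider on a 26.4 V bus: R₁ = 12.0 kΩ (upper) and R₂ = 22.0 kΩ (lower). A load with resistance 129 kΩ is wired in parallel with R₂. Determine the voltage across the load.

V_out ≈ 16.1 V

The load sits in parallel with R₂: R₂‖R_L = (22.0 × 129) / (22.0 + 129) = 18.79 kΩ.
V_out = 26.4 × 18.79 / (12.0 + 18.79) = 26.4 × 18.79/30.79 = 16.1 V.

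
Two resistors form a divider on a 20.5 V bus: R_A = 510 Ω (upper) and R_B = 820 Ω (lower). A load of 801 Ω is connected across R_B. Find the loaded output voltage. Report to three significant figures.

The load sits in parallel with R_B: R_B‖R_L = (820 × 801) / (820 + 801) = 405.2 Ω.
V_out = 20.5 × 405.2 / (510 + 405.2) = 20.5 × 405.2/915.2 = 9.08 V.

V_out ≈ 9.08 V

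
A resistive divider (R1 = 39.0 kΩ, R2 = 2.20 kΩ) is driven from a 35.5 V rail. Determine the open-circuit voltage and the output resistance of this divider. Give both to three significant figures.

V_th = 1.90 V, R_th = 2.08 kΩ

V_th is the open-circuit tap voltage: 35.5 × 2.20/(39.0 + 2.20) = 1.90 V.
With the supply zeroed, R1 and R2 appear in parallel from the tap: R_th = R1‖R2 = (39.0 × 2.20)/41.20 = 2.08 kΩ.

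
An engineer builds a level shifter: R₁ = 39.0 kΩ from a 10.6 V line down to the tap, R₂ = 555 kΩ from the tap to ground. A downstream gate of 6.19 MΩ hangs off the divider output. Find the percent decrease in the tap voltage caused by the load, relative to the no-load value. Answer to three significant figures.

The divider's output (Thévenin) resistance is R₁‖R₂ = 36.44 kΩ.
Fractional drop under load = R_th/(R_th + R_L) = 36.44 / (36.44 + 6190) = 0.005852.
So the output falls by 0.585 %.

0.585 %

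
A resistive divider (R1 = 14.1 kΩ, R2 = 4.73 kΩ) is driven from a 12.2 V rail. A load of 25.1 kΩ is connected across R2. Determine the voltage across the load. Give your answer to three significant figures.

The load sits in parallel with R2: R2‖R_L = (4.73 × 25.1) / (4.73 + 25.1) = 3.980 kΩ.
V_out = 12.2 × 3.980 / (14.1 + 3.980) = 12.2 × 3.980/18.08 = 2.69 V.

V_out ≈ 2.69 V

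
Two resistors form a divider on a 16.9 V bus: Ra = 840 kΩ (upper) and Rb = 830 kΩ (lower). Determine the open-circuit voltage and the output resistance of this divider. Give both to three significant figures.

V_th is the open-circuit tap voltage: 16.9 × 830/(840 + 830) = 8.40 V.
With the supply zeroed, Ra and Rb appear in parallel from the tap: R_th = Ra‖Rb = (840 × 830)/1670 = 417 kΩ.

V_th = 8.40 V, R_th = 417 kΩ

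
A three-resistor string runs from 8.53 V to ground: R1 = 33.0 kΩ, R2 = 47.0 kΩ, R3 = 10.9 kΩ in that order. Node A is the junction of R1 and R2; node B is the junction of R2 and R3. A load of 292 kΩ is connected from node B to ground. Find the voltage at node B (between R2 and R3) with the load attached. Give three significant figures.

At node B, R3 is in parallel with the load: R3‖R_L = 10.51 kΩ.
Below node A the resistance is R2 + (R3‖R_L) = 57.51 kΩ, so V_A = 8.53 × 57.51/90.51 = 5.420 V.
Then V_B = V_A × (R3‖R_L)/(R2 + R3‖R_L) = 5.420 × 10.51/57.51 = 0.990 V.

V ≈ 0.990 V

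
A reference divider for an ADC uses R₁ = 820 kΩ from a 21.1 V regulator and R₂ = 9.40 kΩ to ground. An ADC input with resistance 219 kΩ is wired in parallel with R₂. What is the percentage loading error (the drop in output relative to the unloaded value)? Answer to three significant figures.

4.07 %

The divider's output (Thévenin) resistance is R₁‖R₂ = 9.293 kΩ.
Fractional drop under load = R_th/(R_th + R_L) = 9.293 / (9.293 + 219) = 0.04071.
So the output falls by 4.07 %.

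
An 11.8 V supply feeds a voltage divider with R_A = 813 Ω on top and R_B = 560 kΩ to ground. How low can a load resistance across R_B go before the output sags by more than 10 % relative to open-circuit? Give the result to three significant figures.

Output resistance R_th = R_A‖R_B = (813 × 560000)/560800 = 811.8 Ω.
The fractional drop is R_th/(R_th + R_L); requiring this ≤ 0.100 gives R_L ≥ R_th(1/0.100 − 1) = 811.8 × 9.000 = 7.31 kΩ.

R_L(min) ≈ 7.31 kΩ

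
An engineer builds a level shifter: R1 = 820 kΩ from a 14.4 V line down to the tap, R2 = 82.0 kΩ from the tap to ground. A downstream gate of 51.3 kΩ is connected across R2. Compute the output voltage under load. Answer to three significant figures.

V_out ≈ 0.534 V

The load sits in parallel with R2: R2‖R_L = (82.0 × 51.3) / (82.0 + 51.3) = 31.56 kΩ.
V_out = 14.4 × 31.56 / (820 + 31.56) = 14.4 × 31.56/851.6 = 0.534 V.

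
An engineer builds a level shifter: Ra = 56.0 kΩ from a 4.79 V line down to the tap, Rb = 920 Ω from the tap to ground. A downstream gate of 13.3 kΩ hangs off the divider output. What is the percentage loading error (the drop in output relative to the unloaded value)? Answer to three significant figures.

6.37 %

The divider's output (Thévenin) resistance is Ra‖Rb = 905.1 Ω.
Fractional drop under load = R_th/(R_th + R_L) = 905.1 / (905.1 + 13300) = 0.06372.
So the output falls by 6.37 %.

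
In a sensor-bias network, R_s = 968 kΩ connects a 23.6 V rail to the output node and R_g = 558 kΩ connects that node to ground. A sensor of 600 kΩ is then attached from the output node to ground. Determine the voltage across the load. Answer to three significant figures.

V_out ≈ 5.43 V

The load sits in parallel with R_g: R_g‖R_L = (558 × 600) / (558 + 600) = 289.1 kΩ.
V_out = 23.6 × 289.1 / (968 + 289.1) = 23.6 × 289.1/1257 = 5.43 V.
(Unloaded it would have been 8.63 V.)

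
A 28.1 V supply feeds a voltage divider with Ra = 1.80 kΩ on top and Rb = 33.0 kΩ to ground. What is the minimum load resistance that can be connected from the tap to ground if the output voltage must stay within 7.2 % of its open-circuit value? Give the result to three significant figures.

Output resistance R_th = Ra‖Rb = (1.80 × 33.0)/34.80 = 1.707 kΩ.
The fractional drop is R_th/(R_th + R_L); requiring this ≤ 0.0720 gives R_L ≥ R_th(1/0.0720 − 1) = 1.707 × 12.89 = 22.0 kΩ.

R_L(min) ≈ 22.0 kΩ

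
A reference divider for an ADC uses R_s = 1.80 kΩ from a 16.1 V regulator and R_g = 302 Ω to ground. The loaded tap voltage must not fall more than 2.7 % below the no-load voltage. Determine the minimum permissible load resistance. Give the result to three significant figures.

R_L(min) ≈ 9.32 kΩ

Output resistance R_th = R_s‖R_g = (1800 × 302)/2102 = 258.6 Ω.
The fractional drop is R_th/(R_th + R_L); requiring this ≤ 0.0270 gives R_L ≥ R_th(1/0.0270 − 1) = 258.6 × 36.04 = 9.32 kΩ.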